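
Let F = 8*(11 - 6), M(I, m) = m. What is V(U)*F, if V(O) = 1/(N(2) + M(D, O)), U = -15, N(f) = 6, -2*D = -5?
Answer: -40/9 ≈ -4.4444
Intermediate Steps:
D = 5/2 (D = -½*(-5) = 5/2 ≈ 2.5000)
F = 40 (F = 8*5 = 40)
V(O) = 1/(6 + O)
V(U)*F = 40/(6 - 15) = 40/(-9) = -⅑*40 = -40/9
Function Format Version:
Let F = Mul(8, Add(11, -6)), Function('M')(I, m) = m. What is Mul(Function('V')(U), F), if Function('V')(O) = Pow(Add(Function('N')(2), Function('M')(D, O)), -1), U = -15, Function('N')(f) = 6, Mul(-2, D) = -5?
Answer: Rational(-40, 9) ≈ -4.4444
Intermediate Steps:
D = Rational(5, 2) (D = Mul(Rational(-1, 2), -5) = Rational(5, 2) ≈ 2.5000)
F = 40 (F = Mul(8, 5) = 40)
Function('V')(O) = Pow(Add(6, O), -1)
Mul(Function('V')(U), F) = Mul(Pow(Add(6, -15), -1), 40) = Mul(Pow(-9, -1), 40) = Mul(Rational(-1, 9), 40) = Rational(-40, 9)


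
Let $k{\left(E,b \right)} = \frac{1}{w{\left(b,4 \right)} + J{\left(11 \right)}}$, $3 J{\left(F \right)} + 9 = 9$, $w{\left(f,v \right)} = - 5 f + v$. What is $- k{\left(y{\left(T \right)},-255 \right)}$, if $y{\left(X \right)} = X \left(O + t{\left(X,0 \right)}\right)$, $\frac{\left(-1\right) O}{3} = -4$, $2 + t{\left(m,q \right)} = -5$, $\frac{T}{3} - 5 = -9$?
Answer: $- \frac{1}{1279} \approx -0.00078186$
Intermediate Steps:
$T = -12$ ($T = 15 + 3 \left(-9\right) = 15 - 27 = -12$)
$t{\left(m,q \right)} = -7$ ($t{\left(m,q \right)} = -2 - 5 = -7$)
$O = 12$ ($O = \left(-3\right) \left(-4\right) = 12$)
$w{\left(f,v \right)} = v - 5 f$
$J{\left(F \right)} = 0$ ($J{\left(F \right)} = -3 + \frac{1}{3} \cdot 9 = -3 + 3 = 0$)
$y{\left(X \right)} = 5 X$ ($y{\left(X \right)} = X \left(12 - 7\right) = X 5 = 5 X$)
$k{\left(E,b \right)} = \frac{1}{4 - 5 b}$ ($k{\left(E,b \right)} = \frac{1}{\left(4 - 5 b\right) + 0} = \frac{1}{4 - 5 b}$)
$- k{\left(y{\left(T \right)},-255 \right)} = - \frac{-1}{-4 + 5 \left(-255\right)} = - \frac{-1}{-4 - 1275} = - \frac{-1}{-1279} = - \frac{\left(-1\right) \left(-1\right)}{1279} = \left(-1\right) \frac{1}{1279} = - \frac{1}{1279}$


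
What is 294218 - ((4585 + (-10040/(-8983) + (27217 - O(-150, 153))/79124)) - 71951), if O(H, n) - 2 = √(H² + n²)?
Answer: 257002343335623/710770892 + 3*√5101/79124 ≈ 3.6158e+5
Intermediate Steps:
O(H, n) = 2 + √(H² + n²)
294218 - ((4585 + (-10040/(-8983) + (27217 - O(-150, 153))/79124)) - 71951) = 294218 - ((4585 + (-10040/(-8983) + (27217 - (2 + √((-150)² + 153²)))/79124)) - 71951) = 294218 - ((4585 + (-10040*(-1/8983) + (27217 - (2 + √(22500 + 23409)))*(1/79124))) - 71951) = 294218 - ((4585 + (10040/8983 + (27217 - (2 + √45909))*(1/79124))) - 71951) = 294218 - ((4585 + (10040/8983 + (27217 - (2 + 3*√5101))*(1/79124))) - 71951) = 294218 - ((4585 + (10040/8983 + (27217 + (-2 - 3*√5101))*(1/79124))) - 71951) = 294218 - ((4585 + (10040/8983 + (27215 - 3*√5101)*(1/79124))) - 71951) = 294218 - ((4585 + (10040/8983 + (27215/79124 - 3*√5101/79124))) - 71951) = 294218 - ((4585 + (1038877305/710770892 - 3*√5101/79124)) - 71951) = 294218 - ((3259923417125/710770892 - 3*√5101/79124) - 71951) = 294218 - (-47880753033167/710770892 - 3*√5101/79124) = 294218 + (47880753033167/710770892 + 3*√5101/79124) = 257002343335623/710770892 + 3*√5101/79124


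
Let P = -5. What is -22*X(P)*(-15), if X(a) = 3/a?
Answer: -198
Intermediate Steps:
-22*X(P)*(-15) = -66/(-5)*(-15) = -66*(-1)/5*(-15) = -22*(-⅗)*(-15) = (66/5)*(-15) = -198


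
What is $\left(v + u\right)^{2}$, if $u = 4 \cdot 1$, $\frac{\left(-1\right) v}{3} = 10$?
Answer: $676$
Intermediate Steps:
$v = -30$ ($v = \left(-3\right) 10 = -30$)
$u = 4$
$\left(v + u\right)^{2} = \left(-30 + 4\right)^{2} = \left(-26\right)^{2} = 676$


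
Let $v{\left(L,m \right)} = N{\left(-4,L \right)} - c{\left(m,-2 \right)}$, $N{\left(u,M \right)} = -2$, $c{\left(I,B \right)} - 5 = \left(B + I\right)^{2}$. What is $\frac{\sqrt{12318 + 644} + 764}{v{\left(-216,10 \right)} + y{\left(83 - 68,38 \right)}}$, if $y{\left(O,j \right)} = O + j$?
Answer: $- \frac{382}{9} - \frac{\sqrt{12962}}{18} \approx -48.769$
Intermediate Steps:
$c{\left(I,B \right)} = 5 + \left(B + I\right)^{2}$
$v{\left(L,m \right)} = -7 - \left(-2 + m\right)^{2}$ ($v{\left(L,m \right)} = -2 - \left(5 + \left(-2 + m\right)^{2}\right) = -7 - \left(-2 + m\right)^{2}$)
$\frac{\sqrt{12318 + 644} + 764}{v{\left(-216,10 \right)} + y{\left(83 - 68,38 \right)}} = \frac{\sqrt{12318 + 644} + 764}{\left(-7 - \left(-2 + 10\right)^{2}\right) + \left(\left(83 - 68\right) + 38\right)} = \frac{\sqrt{12962} + 764}{\left(-7 - 8^{2}\right) + \left(15 + 38\right)} = \frac{764 + \sqrt{12962}}{\left(-7 - 64\right) + 53} = \frac{764 + \sqrt{12962}}{-71 + 53} = \frac{764 + \sqrt{12962}}{-18} = \left(764 + \sqrt{12962}\right) \left(- \frac{1}{18}\right) = - \frac{382}{9} - \frac{\sqrt{12962}}{18}$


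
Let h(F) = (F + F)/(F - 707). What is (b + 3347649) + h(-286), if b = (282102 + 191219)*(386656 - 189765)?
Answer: 92543620711952/993 ≈ 9.3196e+10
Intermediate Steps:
h(F) = 2*F/(-707 + F) (h(F) = (2*F)/(-707 + F) = 2*F/(-707 + F))
b = 93192645011 (b = 473321*196891 = 93192645011)
(b + 3347649) + h(-286) = (93192645011 + 3347649) + 2*(-286)/(-707 - 286) = 93195992660 + 2*(-286)/(-993) = 93195992660 + 2*(-286)*(-1/993) = 93195992660 + 572/993 = 92543620711952/993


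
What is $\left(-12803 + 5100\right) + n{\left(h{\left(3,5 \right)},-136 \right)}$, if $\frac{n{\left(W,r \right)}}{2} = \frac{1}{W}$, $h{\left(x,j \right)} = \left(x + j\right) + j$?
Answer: $- \frac{100137}{13} \approx -7702.8$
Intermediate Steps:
$h{\left(x,j \right)} = x + 2 j$ ($h{\left(x,j \right)} = \left(j + x\right) + j = x + 2 j$)
$n{\left(W,r \right)} = \frac{2}{W}$
$\left(-12803 + 5100\right) + n{\left(h{\left(3,5 \right)},-136 \right)} = \left(-12803 + 5100\right) + \frac{2}{3 + 2 \cdot 5} = -7703 + \frac{2}{3 + 10} = -7703 + \frac{2}{13} = - \frac{100137}{13}$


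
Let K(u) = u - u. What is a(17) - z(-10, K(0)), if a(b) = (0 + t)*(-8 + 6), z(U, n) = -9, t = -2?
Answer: 13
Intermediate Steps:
K(u) = 0
a(b) = 4 (a(b) = (0 - 2)*(-8 + 6) = -2*(-2) = 4)
a(17) - z(-10, K(0)) = 4 - 1*(-9) = 4 + 9 = 13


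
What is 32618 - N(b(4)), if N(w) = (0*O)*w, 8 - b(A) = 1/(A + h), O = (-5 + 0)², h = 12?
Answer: 32618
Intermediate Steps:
O = 25 (O = (-5)² = 25)
b(A) = 8 - 1/(12 + A) (b(A) = 8 - 1/(A + 12) = 8 - 1/(12 + A))
N(w) = 0 (N(w) = (0*25)*w = 0*w = 0)
32618 - N(b(4)) = 32618 - 1*0 = 32618 + 0 = 32618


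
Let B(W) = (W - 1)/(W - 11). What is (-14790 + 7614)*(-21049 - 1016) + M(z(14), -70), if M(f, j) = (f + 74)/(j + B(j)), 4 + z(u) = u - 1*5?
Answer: 886536919161/5599 ≈ 1.5834e+8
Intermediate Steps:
B(W) = (-1 + W)/(-11 + W)
z(u) = -9 + u (z(u) = -4 + (u - 1*5) = -4 + (u - 5) = -4 + (-5 + u) = -9 + u)
M(f, j) = (74 + f)/(j + (-1 + j)/(-11 + j)) (M(f, j) = (f + 74)/(j + (-1 + j)/(-11 + j)) = (74 + f)/(j + (-1 + j)/(-11 + j)))
(-14790 + 7614)*(-21049 - 1016) + M(z(14), -70) = (-14790 + 7614)*(-21049 - 1016) + (-11 - 70)*(74 + (-9 + 14))/(-1 - 70 - 70*(-11 - 70)) = -7176*(-22065) - 81*(74 + 5)/(-1 - 70 - 70*(-81)) = 158338440 - 81*79/(-1 - 70 + 5670) = 158338440 - 81*79/5599 = 158338440 + (1/5599)*(-81)*79 = 158338440 - 6399/5599 = 886536919161/5599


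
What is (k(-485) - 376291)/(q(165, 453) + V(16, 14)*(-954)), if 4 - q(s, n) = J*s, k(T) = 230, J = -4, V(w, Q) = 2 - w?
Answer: -376061/14020 ≈ -26.823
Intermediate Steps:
q(s, n) = 4 + 4*s (q(s, n) = 4 - (-4)*s = 4 + 4*s)
(k(-485) - 376291)/(q(165, 453) + V(16, 14)*(-954)) = (230 - 376291)/((4 + 4*165) + (2 - 1*16)*(-954)) = -376061/((4 + 660) + (2 - 16)*(-954)) = -376061/(664 - 14*(-954)) = -376061/(664 + 13356) = -376061/14020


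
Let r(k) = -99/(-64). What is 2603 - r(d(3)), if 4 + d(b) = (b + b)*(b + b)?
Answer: 166493/64 ≈ 2601.5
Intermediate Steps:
d(b) = -4 + 4*b² (d(b) = -4 + (b + b)*(b + b) = -4 + (2*b)*(2*b) = -4 + 4*b²)
r(k) = 99/64 (r(k) = -99*(-1/64) = 99/64)
2603 - r(d(3)) = 2603 - 1*99/64 = 2603 - 99/64 = 166493/64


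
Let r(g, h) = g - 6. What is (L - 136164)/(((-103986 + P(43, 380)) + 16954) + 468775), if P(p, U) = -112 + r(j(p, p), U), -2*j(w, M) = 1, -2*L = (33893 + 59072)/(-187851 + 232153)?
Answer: -12064768021/33813457198 ≈ -0.35680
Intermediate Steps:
L = -92965/88604 (L = -(33893 + 59072)/(2*(-187851 + 232153)) = -92965/(2*44302) = -½*92965/44302 = -92965/88604 ≈ -1.0492)
j(w, M) = -½ (j(w, M) = -½*1 = -½)
r(g, h) = -6 + g
P(p, U) = -237/2 (P(p, U) = -112 + (-6 - ½) = -112 - 13/2 = -237/2)
(L - 136164)/(((-103986 + P(43, 380)) + 16954) + 468775) = (-92965/88604 - 136164)/(((-103986 - 237/2) + 16954) + 468775) = -12064768021/(88604*((-208209/2 + 16954) + 468775)) = -12064768021/(88604*(-174301/2 + 468775)) = -12064768021/(88604*763249/2) = -12064768021/88604*2/763249 = -12064768021/33813457198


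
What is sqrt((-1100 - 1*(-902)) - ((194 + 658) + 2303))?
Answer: I*sqrt(3353) ≈ 57.905*I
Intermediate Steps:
sqrt((-1100 - 1*(-902)) - ((194 + 658) + 2303)) = sqrt((-1100 + 902) - (852 + 2303)) = sqrt(-198 - 1*3155) = sqrt(-198 - 3155) = sqrt(-3353) = I*sqrt(3353)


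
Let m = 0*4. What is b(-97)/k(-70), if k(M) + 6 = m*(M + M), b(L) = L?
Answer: 97/6 ≈ 16.167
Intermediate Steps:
m = 0
k(M) = -6 (k(M) = -6 + 0*(M + M) = -6 + 0*(2*M) = -6 + 0 = -6)
b(-97)/k(-70) = -97/(-6) = -97*(-⅙) = 97/6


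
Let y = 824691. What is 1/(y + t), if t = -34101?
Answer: 1/790590 ≈ 1.2649e-6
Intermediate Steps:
1/(y + t) = 1/(824691 - 34101) = 1/790590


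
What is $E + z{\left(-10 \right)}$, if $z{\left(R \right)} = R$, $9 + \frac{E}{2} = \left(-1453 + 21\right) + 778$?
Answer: $-1336$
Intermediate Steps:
$E = -1326$ ($E = -18 + 2 \left(\left(-1453 + 21\right) + 778\right) = -18 + 2 \left(-1432 + 778\right) = -18 + 2 \left(-654\right) = -18 - 1308 = -1326$)
$E + z{\left(-10 \right)} = -1326 - 10 = -1336$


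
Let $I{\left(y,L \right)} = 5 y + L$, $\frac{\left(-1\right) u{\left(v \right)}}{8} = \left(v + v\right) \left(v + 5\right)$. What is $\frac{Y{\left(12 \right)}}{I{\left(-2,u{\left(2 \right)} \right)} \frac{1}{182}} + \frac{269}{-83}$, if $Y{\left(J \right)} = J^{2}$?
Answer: $- \frac{9565}{83} \approx -115.24$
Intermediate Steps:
$u{\left(v \right)} = - 16 v \left(5 + v\right)$ ($u{\left(v \right)} = - 8 \left(v + v\right) \left(v + 5\right) = - 8 \cdot 2 v \left(5 + v\right) = - 16 v \left(5 + v\right)$)
$I{\left(y,L \right)} = L + 5 y$
$\frac{Y{\left(12 \right)}}{I{\left(-2,u{\left(2 \right)} \right)} \frac{1}{182}} + \frac{269}{-83} = \frac{12^{2}}{\left(\left(-16\right) 2 \left(5 + 2\right) + 5 \left(-2\right)\right) \frac{1}{182}} + \frac{269}{-83} = \frac{144}{\left(\left(-16\right) 2 \cdot 7 - 10\right) \frac{1}{182}} + 269 \left(- \frac{1}{83}\right) = \frac{144}{\left(-224 - 10\right) \frac{1}{182}} - \frac{269}{83} = \frac{144}{\left(-234\right) \frac{1}{182}} - \frac{269}{83} = \frac{144}{- \frac{9}{7}} - \frac{269}{83} = 144 \left(- \frac{7}{9}\right) - \frac{269}{83} = -112 - \frac{269}{83} = - \frac{9565}{83}$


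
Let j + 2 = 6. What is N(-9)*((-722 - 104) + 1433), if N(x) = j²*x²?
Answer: 786672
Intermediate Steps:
j = 4 (j = -2 + 6 = 4)
N(x) = 16*x² (N(x) = 4²*x² = 16*x²)
N(-9)*((-722 - 104) + 1433) = (16*(-9)²)*((-722 - 104) + 1433) = (16*81)*(-826 + 1433) = 1296*607 = 786672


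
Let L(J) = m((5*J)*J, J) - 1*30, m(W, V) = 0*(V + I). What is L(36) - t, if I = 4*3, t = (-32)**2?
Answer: -1054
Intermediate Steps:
t = 1024
I = 12
m(W, V) = 0 (m(W, V) = 0*(V + 12) = 0*(12 + V) = 0)
L(J) = -30 (L(J) = 0 - 1*30 = 0 - 30 = -30)
L(36) - t = -30 - 1*1024 = -30 - 1024 = -1054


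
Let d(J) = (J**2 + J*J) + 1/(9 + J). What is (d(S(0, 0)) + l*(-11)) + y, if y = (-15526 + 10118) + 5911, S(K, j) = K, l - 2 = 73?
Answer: -2897/9 ≈ -321.89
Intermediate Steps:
l = 75 (l = 2 + 73 = 75)
d(J) = 1/(9 + J) + 2*J**2 (d(J) = (J**2 + J**2) + 1/(9 + J) = 2*J**2 + 1/(9 + J) = 1/(9 + J) + 2*J**2)
y = 503 (y = -5408 + 5911 = 503)
(d(S(0, 0)) + l*(-11)) + y = ((1 + 2*0**3 + 18*0**2)/(9 + 0) + 75*(-11)) + 503 = ((1 + 2*0 + 18*0)/9 - 825) + 503 = ((1 + 0 + 0)/9 - 825) + 503 = ((1/9)*1 - 825) + 503 = (1/9 - 825) + 503 = -7424/9 + 503 = -2897/9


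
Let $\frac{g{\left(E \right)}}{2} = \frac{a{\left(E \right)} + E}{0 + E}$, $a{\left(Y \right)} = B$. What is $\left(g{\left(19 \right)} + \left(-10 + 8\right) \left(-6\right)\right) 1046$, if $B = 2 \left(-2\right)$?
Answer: $\frac{269868}{19} \approx 14204.0$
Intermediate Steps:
$B = -4$
$a{\left(Y \right)} = -4$
$g{\left(E \right)} = \frac{2 \left(-4 + E\right)}{E}$ ($g{\left(E \right)} = 2 \frac{-4 + E}{0 + E} = 2 \frac{-4 + E}{E} = \frac{2 \left(-4 + E\right)}{E}$)
$\left(g{\left(19 \right)} + \left(-10 + 8\right) \left(-6\right)\right) 1046 = \left(\left(2 - \frac{8}{19}\right) + \left(-10 + 8\right) \left(-6\right)\right) 1046 = \left(\left(2 - \frac{8}{19}\right) - -12\right) 1046 = \left(\left(2 - \frac{8}{19}\right) + 12\right) 1046 = \left(\frac{30}{19} + 12\right) 1046 = \frac{258}{19} \cdot 1046 = \frac{269868}{19}$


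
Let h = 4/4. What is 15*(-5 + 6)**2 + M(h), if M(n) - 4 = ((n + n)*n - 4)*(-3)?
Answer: 25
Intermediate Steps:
h = 1 (h = 4*(1/4) = 1)
M(n) = 16 - 6*n**2 (M(n) = 4 + ((n + n)*n - 4)*(-3) = 4 + ((2*n)*n - 4)*(-3) = 4 + (2*n**2 - 4)*(-3) = 4 + (-4 + 2*n**2)*(-3) = 4 + (12 - 6*n**2) = 16 - 6*n**2)
15*(-5 + 6)**2 + M(h) = 15*(-5 + 6)**2 + (16 - 6*1**2) = 15*1**2 + (16 - 6*1) = 15*1 + (16 - 6) = 15 + 10 = 25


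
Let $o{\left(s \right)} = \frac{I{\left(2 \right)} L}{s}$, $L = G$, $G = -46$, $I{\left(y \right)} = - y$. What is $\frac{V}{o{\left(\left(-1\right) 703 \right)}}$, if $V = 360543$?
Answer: $- \frac{253461729}{92} \approx -2.755 \cdot 10^{6}$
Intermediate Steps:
$L = -46$
$o{\left(s \right)} = \frac{92}{s}$ ($o{\left(s \right)} = \frac{\left(-1\right) 2 \left(-46\right)}{s} = \frac{\left(-2\right) \left(-46\right)}{s} = \frac{92}{s}$)
$\frac{V}{o{\left(\left(-1\right) 703 \right)}} = \frac{360543}{92 \frac{1}{\left(-1\right) 703}} = \frac{360543}{92 \frac{1}{-703}} = \frac{360543}{92 \left(- \frac{1}{703}\right)} = \frac{360543}{- \frac{92}{703}} = 360543 \left(- \frac{703}{92}\right) = - \frac{253461729}{92}$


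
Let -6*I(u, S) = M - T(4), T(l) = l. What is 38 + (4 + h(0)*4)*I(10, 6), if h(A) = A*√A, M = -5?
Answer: 44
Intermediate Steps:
h(A) = A^(3/2)
I(u, S) = 3/2 (I(u, S) = -(-5 - 1*4)/6 = -(-5 - 4)/6 = -⅙*(-9) = 3/2)
38 + (4 + h(0)*4)*I(10, 6) = 38 + (4 + 0^(3/2)*4)*(3/2) = 38 + (4 + 0*4)*(3/2) = 38 + (4 + 0)*(3/2) = 38 + 4*(3/2) = 38 + 6 = 44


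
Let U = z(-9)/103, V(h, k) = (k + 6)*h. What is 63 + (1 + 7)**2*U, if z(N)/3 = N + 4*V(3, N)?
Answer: -2151/103 ≈ -20.883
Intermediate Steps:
V(h, k) = h*(6 + k) (V(h, k) = (6 + k)*h = h*(6 + k))
z(N) = 216 + 39*N (z(N) = 3*(N + 4*(3*(6 + N))) = 3*(N + 4*(18 + 3*N)) = 3*(N + (72 + 12*N)) = 3*(72 + 13*N) = 216 + 39*N)
U = -135/103 (U = (216 + 39*(-9))/103 = (216 - 351)*(1/103) = -135*1/103 = -135/103 ≈ -1.3107)
63 + (1 + 7)**2*U = 63 + (1 + 7)**2*(-135/103) = 63 + 8**2*(-135/103) = 63 + 64*(-135/103) = 63 - 8640/103 = -2151/103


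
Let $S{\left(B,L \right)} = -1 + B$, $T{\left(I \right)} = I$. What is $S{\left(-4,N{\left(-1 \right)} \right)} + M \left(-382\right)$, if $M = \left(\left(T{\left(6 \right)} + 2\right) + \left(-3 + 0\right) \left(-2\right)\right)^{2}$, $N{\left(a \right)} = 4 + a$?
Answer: $-74877$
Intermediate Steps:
$M = 196$ ($M = \left(\left(6 + 2\right) + \left(-3 + 0\right) \left(-2\right)\right)^{2} = \left(8 - -6\right)^{2} = \left(8 + 6\right)^{2} = 14^{2} = 196$)
$S{\left(-4,N{\left(-1 \right)} \right)} + M \left(-382\right) = \left(-1 - 4\right) + 196 \left(-382\right) = -5 - 74872 = -74877$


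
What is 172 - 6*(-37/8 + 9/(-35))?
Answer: 28181/140 ≈ 201.29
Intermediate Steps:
172 - 6*(-37/8 + 9/(-35)) = 172 - 6*(-37*⅛ + 9*(-1/35)) = 172 - 6*(-37/8 - 9/35) = 172 - 6*(-1367)/280 = 172 - 1*(-4101/140) = 172 + 4101/140 = 28181/140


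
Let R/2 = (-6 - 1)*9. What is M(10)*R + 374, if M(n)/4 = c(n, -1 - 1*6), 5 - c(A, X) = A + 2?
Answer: 3902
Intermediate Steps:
c(A, X) = 3 - A (c(A, X) = 5 - (A + 2) = 5 - (2 + A) = 5 + (-2 - A) = 3 - A)
M(n) = 12 - 4*n (M(n) = 4*(3 - n) = 12 - 4*n)
R = -126 (R = 2*((-6 - 1)*9) = 2*(-7*9) = 2*(-63) = -126)
M(10)*R + 374 = (12 - 4*10)*(-126) + 374 = (12 - 40)*(-126) + 374 = -28*(-126) + 374 = 3528 + 374 = 3902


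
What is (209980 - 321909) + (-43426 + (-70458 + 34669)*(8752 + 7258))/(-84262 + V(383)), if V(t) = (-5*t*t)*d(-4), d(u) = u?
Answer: -159758362769/1424759 ≈ -1.1213e+5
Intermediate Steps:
V(t) = 20*t**2 (V(t) = -5*t*t*(-4) = -5*t**2*(-4) = 20*t**2)
(209980 - 321909) + (-43426 + (-70458 + 34669)*(8752 + 7258))/(-84262 + V(383)) = (209980 - 321909) + (-43426 + (-70458 + 34669)*(8752 + 7258))/(-84262 + 20*383**2) = -111929 + (-43426 - 35789*16010)/(-84262 + 20*146689) = -111929 + (-43426 - 572981890)/(-84262 + 2933780) = -111929 - 573025316/2849518 = -111929 - 573025316*1/2849518 = -111929 - 286512658/1424759 = -159758362769/1424759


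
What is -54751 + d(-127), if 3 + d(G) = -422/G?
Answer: -6953336/127 ≈ -54751.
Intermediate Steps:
d(G) = -3 - 422/G
-54751 + d(-127) = -54751 + (-3 - 422/(-127)) = -54751 + (-3 - 422*(-1/127)) = -54751 + (-3 + 422/127) = -54751 + 41/127 = -6953336/127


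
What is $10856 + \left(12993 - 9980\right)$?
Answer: $13869$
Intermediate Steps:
$10856 + \left(12993 - 9980\right) = 10856 + 3013 = 13869$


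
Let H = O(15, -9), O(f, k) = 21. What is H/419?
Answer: 21/419 ≈ 0.050119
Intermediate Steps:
H = 21
H/419 = 21/419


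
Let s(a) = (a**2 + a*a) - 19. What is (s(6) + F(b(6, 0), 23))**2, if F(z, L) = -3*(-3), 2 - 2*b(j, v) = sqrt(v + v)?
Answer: 3844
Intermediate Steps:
s(a) = -19 + 2*a**2 (s(a) = (a**2 + a**2) - 19 = 2*a**2 - 19 = -19 + 2*a**2)
b(j, v) = 1 - sqrt(2)*sqrt(v)/2 (b(j, v) = 1 - sqrt(v + v)/2 = 1 - sqrt(2)*sqrt(v)/2)
F(z, L) = 9
(s(6) + F(b(6, 0), 23))**2 = ((-19 + 2*6**2) + 9)**2 = ((-19 + 2*36) + 9)**2 = ((-19 + 72) + 9)**2 = (53 + 9)**2 = 62**2 = 3844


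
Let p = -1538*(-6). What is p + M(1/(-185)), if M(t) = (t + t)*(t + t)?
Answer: 315828304/34225 ≈ 9228.0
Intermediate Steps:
M(t) = 4*t² (M(t) = (2*t)*(2*t) = 4*t²)
p = 9228
p + M(1/(-185)) = 9228 + 4*(1/(-185))² = 9228 + 4*(-1/185)² = 9228 + 4*(1/34225) = 9228 + 4/34225 = 315828304/34225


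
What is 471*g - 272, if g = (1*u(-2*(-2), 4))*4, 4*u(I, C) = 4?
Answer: 1612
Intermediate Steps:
u(I, C) = 1 (u(I, C) = (¼)*4 = 1)
g = 4 (g = (1*1)*4 = 1*4 = 4)
471*g - 272 = 471*4 - 272 = 1884 - 272 = 1612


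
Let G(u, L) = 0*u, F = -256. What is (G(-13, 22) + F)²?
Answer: 65536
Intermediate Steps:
G(u, L) = 0
(G(-13, 22) + F)² = (0 - 256)² = (-256)² = 65536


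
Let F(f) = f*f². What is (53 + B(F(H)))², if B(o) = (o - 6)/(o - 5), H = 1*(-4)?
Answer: 13890529/4761 ≈ 2917.6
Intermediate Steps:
H = -4
F(f) = f³
B(o) = (-6 + o)/(-5 + o)
(53 + B(F(H)))² = (53 + (-6 + (-4)³)/(-5 + (-4)³))² = (53 + (-6 - 64)/(-5 - 64))² = (53 - 70/(-69))² = (53 - 1/69*(-70))² = (53 + 70/69)² = (3727/69)² = 13890529/4761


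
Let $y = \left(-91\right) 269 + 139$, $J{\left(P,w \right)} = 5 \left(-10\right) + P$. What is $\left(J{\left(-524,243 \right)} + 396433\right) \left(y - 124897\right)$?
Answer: $-59076809583$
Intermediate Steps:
$J{\left(P,w \right)} = -50 + P$
$y = -24340$ ($y = -24479 + 139 = -24340$)
$\left(J{\left(-524,243 \right)} + 396433\right) \left(y - 124897\right) = \left(\left(-50 - 524\right) + 396433\right) \left(-24340 - 124897\right) = \left(-574 + 396433\right) \left(-149237\right) = 395859 \left(-149237\right) = -59076809583$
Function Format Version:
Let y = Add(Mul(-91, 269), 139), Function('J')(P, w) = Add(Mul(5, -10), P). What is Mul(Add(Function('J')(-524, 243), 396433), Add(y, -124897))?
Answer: -59076809583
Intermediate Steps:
Function('J')(P, w) = Add(-50, P)
y = -24340 (y = Add(-24479, 139) = -24340)
Mul(Add(Function('J')(-524, 243), 396433), Add(y, -124897)) = Mul(Add(Add(-50, -524), 396433), Add(-24340, -124897)) = Mul(Add(-574, 396433), -149237) = Mul(395859, -149237) = -59076809583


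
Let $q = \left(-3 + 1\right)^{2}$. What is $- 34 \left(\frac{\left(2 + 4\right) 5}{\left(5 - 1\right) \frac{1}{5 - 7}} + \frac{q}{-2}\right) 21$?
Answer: $12138$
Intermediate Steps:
$q = 4$ ($q = \left(-2\right)^{2} = 4$)
$- 34 \left(\frac{\left(2 + 4\right) 5}{\left(5 - 1\right) \frac{1}{5 - 7}} + \frac{q}{-2}\right) 21 = - 34 \left(\frac{\left(2 + 4\right) 5}{\left(5 - 1\right) \frac{1}{5 - 7}} + \frac{4}{-2}\right) 21 = - 34 \left(\frac{6 \cdot 5}{4 \frac{1}{-2}} + 4 \left(- \frac{1}{2}\right)\right) 21 = - 34 \left(\frac{30}{4 \left(- \frac{1}{2}\right)} - 2\right) 21 = - 34 \left(\frac{30}{-2} - 2\right) 21 = - 34 \left(30 \left(- \frac{1}{2}\right) - 2\right) 21 = - 34 \left(-15 - 2\right) 21 = \left(-34\right) \left(-17\right) 21 = 578 \cdot 21 = 12138$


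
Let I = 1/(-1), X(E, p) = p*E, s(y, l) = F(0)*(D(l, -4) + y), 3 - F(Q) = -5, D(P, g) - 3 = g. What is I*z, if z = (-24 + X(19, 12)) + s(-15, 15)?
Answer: -76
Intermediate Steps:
D(P, g) = 3 + g
F(Q) = 8 (F(Q) = 3 - 1*(-5) = 3 + 5 = 8)
s(y, l) = -8 + 8*y (s(y, l) = 8*((3 - 4) + y) = 8*(-1 + y) = -8 + 8*y)
X(E, p) = E*p
I = -1 (I = 1*(-1) = -1)
z = 76 (z = (-24 + 19*12) + (-8 + 8*(-15)) = (-24 + 228) + (-8 - 120) = 204 - 128 = 76)
I*z = -1*76 = -76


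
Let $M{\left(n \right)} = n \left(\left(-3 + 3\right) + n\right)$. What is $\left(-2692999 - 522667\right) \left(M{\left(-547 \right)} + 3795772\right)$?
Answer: $-13168091172346$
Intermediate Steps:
$M{\left(n \right)} = n^{2}$ ($M{\left(n \right)} = n \left(0 + n\right) = n n = n^{2}$)
$\left(-2692999 - 522667\right) \left(M{\left(-547 \right)} + 3795772\right) = \left(-2692999 - 522667\right) \left(\left(-547\right)^{2} + 3795772\right) = - 3215666 \left(299209 + 3795772\right) = \left(-3215666\right) 4094981 = -13168091172346$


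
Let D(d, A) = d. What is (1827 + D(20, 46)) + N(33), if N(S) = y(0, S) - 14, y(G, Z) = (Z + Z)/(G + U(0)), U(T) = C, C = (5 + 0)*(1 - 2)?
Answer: 9099/5 ≈ 1819.8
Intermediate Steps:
C = -5 (C = 5*(-1) = -5)
U(T) = -5
y(G, Z) = 2*Z/(-5 + G) (y(G, Z) = (Z + Z)/(G - 5) = (2*Z)/(-5 + G) = 2*Z/(-5 + G))
N(S) = -14 - 2*S/5 (N(S) = 2*S/(-5 + 0) - 14 = 2*S/(-5) - 14 = 2*S*(-⅕) - 14 = -2*S/5 - 14 = -14 - 2*S/5)
(1827 + D(20, 46)) + N(33) = (1827 + 20) + (-14 - ⅖*33) = 1847 + (-14 - 66/5) = 1847 - 136/5 = 9099/5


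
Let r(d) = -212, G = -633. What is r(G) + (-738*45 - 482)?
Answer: -33904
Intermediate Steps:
r(G) + (-738*45 - 482) = -212 + (-738*45 - 482) = -212 + (-33210 - 482) = -212 - 33692 = -33904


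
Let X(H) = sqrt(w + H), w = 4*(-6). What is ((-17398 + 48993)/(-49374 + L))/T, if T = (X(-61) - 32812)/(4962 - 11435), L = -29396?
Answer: -671052764122/8480594258233 - 40902887*I*sqrt(85)/16961188516466 ≈ -0.079128 - 2.2233e-5*I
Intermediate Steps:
w = -24
X(H) = sqrt(-24 + H)
T = 32812/6473 - I*sqrt(85)/6473 (T = (sqrt(-24 - 61) - 32812)/(4962 - 11435) = (sqrt(-85) - 32812)/(-6473) = (I*sqrt(85) - 32812)*(-1/6473) = (-32812 + I*sqrt(85))*(-1/6473) = 32812/6473 - I*sqrt(85)/6473 ≈ 5.0691 - 0.0014243*I)
((-17398 + 48993)/(-49374 + L))/T = ((-17398 + 48993)/(-49374 - 29396))/(32812/6473 - I*sqrt(85)/6473) = (31595/(-78770))/(32812/6473 - I*sqrt(85)/6473) = (31595*(-1/78770))/(32812/6473 - I*sqrt(85)/6473) = -6319/(15754*(32812/6473 - I*sqrt(85)/6473))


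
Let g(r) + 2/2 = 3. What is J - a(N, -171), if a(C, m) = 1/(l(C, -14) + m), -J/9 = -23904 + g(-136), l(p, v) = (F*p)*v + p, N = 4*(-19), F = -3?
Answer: 739790803/3439 ≈ 2.1512e+5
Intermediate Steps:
N = -76
l(p, v) = p - 3*p*v (l(p, v) = (-3*p)*v + p = -3*p*v + p = p - 3*p*v)
g(r) = 2 (g(r) = -1 + 3 = 2)
J = 215118 (J = -9*(-23904 + 2) = -9*(-23902) = 215118)
a(C, m) = 1/(m + 43*C) (a(C, m) = 1/(C*(1 - 3*(-14)) + m) = 1/(C*(1 + 42) + m) = 1/(C*43 + m) = 1/(43*C + m) = 1/(m + 43*C))
J - a(N, -171) = 215118 - 1/(-171 + 43*(-76)) = 215118 - 1/(-171 - 3268) = 215118 - 1/(-3439) = 215118 - 1*(-1/3439) = 215118 + 1/3439 = 739790803/3439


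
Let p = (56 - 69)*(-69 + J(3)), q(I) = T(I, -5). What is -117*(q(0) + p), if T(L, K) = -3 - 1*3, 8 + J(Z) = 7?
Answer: -105768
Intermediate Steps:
J(Z) = -1 (J(Z) = -8 + 7 = -1)
T(L, K) = -6 (T(L, K) = -3 - 3 = -6)
q(I) = -6
p = 910 (p = (56 - 69)*(-69 - 1) = -13*(-70) = 910)
-117*(q(0) + p) = -117*(-6 + 910) = -117*904 = -105768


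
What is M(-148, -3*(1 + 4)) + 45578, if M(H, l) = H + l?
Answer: 45415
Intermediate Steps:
M(-148, -3*(1 + 4)) + 45578 = (-148 - 3*(1 + 4)) + 45578 = (-148 - 3*5) + 45578 = (-148 - 15) + 45578 = -163 + 45578 = 45415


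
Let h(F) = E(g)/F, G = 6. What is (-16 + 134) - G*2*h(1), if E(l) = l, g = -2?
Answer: 142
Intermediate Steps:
h(F) = -2/F
(-16 + 134) - G*2*h(1) = (-16 + 134) - 6*2*(-2/1) = 118 - 12*(-2*1) = 118 - 12*(-2) = 118 - 1*(-24) = 118 + 24 = 142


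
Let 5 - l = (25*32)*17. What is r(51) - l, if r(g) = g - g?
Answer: 13595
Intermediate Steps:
r(g) = 0
l = -13595 (l = 5 - 25*32*17 = 5 - 800*17 = 5 - 1*13600 = 5 - 13600 = -13595)
r(51) - l = 0 - 1*(-13595) = 0 + 13595 = 13595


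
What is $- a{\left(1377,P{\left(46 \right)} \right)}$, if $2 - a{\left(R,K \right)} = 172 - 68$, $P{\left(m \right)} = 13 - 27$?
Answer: $102$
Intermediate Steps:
$P{\left(m \right)} = -14$
$a{\left(R,K \right)} = -102$ ($a{\left(R,K \right)} = 2 - \left(172 - 68\right) = 2 - 104 = -102$)
$- a{\left(1377,P{\left(46 \right)} \right)} = \left(-1\right) \left(-102\right) = 102$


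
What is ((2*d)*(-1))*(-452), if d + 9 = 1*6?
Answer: -2712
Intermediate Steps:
d = -3 (d = -9 + 1*6 = -9 + 6 = -3)
((2*d)*(-1))*(-452) = ((2*(-3))*(-1))*(-452) = -6*(-1)*(-452) = 6*(-452) = -2712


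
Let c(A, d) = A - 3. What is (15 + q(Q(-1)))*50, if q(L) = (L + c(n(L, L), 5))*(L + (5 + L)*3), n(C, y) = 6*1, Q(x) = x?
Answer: 1850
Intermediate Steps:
n(C, y) = 6
c(A, d) = -3 + A
q(L) = (3 + L)*(15 + 4*L) (q(L) = (L + (-3 + 6))*(L + (5 + L)*3) = (L + 3)*(L + (15 + 3*L)) = (3 + L)*(15 + 4*L))
(15 + q(Q(-1)))*50 = (15 + (45 + 4*(-1)**2 + 27*(-1)))*50 = (15 + (45 + 4*1 - 27))*50 = (15 + (45 + 4 - 27))*50 = (15 + 22)*50 = 37*50 = 1850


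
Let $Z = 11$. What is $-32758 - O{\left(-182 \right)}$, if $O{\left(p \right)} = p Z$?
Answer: $-30756$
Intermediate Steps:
$O{\left(p \right)} = 11 p$ ($O{\left(p \right)} = p 11 = 11 p$)
$-32758 - O{\left(-182 \right)} = -32758 - 11 \left(-182\right) = -32758 - -2002 = -32758 + 2002 = -30756$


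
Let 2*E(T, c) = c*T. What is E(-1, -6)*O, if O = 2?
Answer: 6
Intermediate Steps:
E(T, c) = T*c/2 (E(T, c) = (c*T)/2 = (T*c)/2 = T*c/2)
E(-1, -6)*O = ((1/2)*(-1)*(-6))*2 = 3*2 = 6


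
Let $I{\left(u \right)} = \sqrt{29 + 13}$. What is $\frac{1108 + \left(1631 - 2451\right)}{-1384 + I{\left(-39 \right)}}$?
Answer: $- \frac{199296}{957707} - \frac{144 \sqrt{42}}{957707} \approx -0.20907$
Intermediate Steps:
$I{\left(u \right)} = \sqrt{42}$
$\frac{1108 + \left(1631 - 2451\right)}{-1384 + I{\left(-39 \right)}} = \frac{1108 + \left(1631 - 2451\right)}{-1384 + \sqrt{42}} = \frac{1108 - 820}{-1384 + \sqrt{42}} = \frac{288}{-1384 + \sqrt{42}}$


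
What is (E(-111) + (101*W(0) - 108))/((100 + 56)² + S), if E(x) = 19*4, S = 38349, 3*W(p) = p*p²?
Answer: -32/62685 ≈ -0.00051049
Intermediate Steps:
W(p) = p³/3 (W(p) = (p*p²)/3 = p³/3)
E(x) = 76
(E(-111) + (101*W(0) - 108))/((100 + 56)² + S) = (76 + (101*((⅓)*0³) - 108))/((100 + 56)² + 38349) = (76 + (101*((⅓)*0) - 108))/(156² + 38349) = (76 + (101*0 - 108))/(24336 + 38349) = (76 + (0 - 108))/62685 = (76 - 108)*(1/62685) = -32*1/62685 = -32/62685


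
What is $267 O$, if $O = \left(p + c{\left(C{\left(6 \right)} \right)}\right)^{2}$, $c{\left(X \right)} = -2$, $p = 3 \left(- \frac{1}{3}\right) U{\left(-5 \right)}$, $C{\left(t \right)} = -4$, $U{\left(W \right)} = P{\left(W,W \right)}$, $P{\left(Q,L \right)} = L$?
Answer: $2403$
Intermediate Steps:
$U{\left(W \right)} = W$
$p = 5$ ($p = 3 \left(- \frac{1}{3}\right) \left(-5\right) = \left(-1\right) \left(-5\right) = 5$)
$O = 9$ ($O = \left(5 - 2\right)^{2} = 3^{2} = 9$)
$267 O = 267 \cdot 9 = 2403$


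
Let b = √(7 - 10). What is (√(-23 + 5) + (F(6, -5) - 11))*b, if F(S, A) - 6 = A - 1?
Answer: I*√3*(-11 + 3*I*√2) ≈ -7.3485 - 19.053*I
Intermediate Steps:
F(S, A) = 5 + A (F(S, A) = 6 + (A - 1) = 6 + (-1 + A) = 5 + A)
b = I*√3 (b = √(-3) = I*√3 ≈ 1.732*I)
(√(-23 + 5) + (F(6, -5) - 11))*b = (√(-23 + 5) + ((5 - 5) - 11))*(I*√3) = (√(-18) + (0 - 11))*(I*√3) = (3*I*√2 - 11)*(I*√3) = (-11 + 3*I*√2)*(I*√3) = I*√3*(-11 + 3*I*√2)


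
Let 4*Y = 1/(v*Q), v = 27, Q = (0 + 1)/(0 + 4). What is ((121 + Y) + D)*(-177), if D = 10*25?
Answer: -591062/9 ≈ -65674.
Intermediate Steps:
Q = ¼ (Q = 1/4 = 1*(¼) = ¼ ≈ 0.25000)
D = 250
Y = 1/27 (Y = 1/(4*((27*(¼)))) = 1/(4*(27/4)) = (¼)*(4/27) = 1/27 ≈ 0.037037)
((121 + Y) + D)*(-177) = ((121 + 1/27) + 250)*(-177) = (3268/27 + 250)*(-177) = (10018/27)*(-177) = -591062/9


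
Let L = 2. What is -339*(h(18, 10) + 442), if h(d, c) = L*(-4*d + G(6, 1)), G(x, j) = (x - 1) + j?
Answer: -105090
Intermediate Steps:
G(x, j) = -1 + j + x (G(x, j) = (-1 + x) + j = -1 + j + x)
h(d, c) = 12 - 8*d (h(d, c) = 2*(-4*d + (-1 + 1 + 6)) = 2*(-4*d + 6) = 2*(6 - 4*d) = 12 - 8*d)
-339*(h(18, 10) + 442) = -339*((12 - 8*18) + 442) = -339*((12 - 144) + 442) = -339*(-132 + 442) = -339*310 = -105090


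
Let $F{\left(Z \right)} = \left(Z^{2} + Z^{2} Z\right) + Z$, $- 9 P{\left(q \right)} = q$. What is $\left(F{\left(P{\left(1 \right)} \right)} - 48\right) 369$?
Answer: $- \frac{1437665}{81} \approx -17749.0$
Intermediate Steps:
$P{\left(q \right)} = - \frac{q}{9}$
$F{\left(Z \right)} = Z + Z^{2} + Z^{3}$ ($F{\left(Z \right)} = \left(Z^{2} + Z^{3}\right) + Z = Z + Z^{2} + Z^{3}$)
$\left(F{\left(P{\left(1 \right)} \right)} - 48\right) 369 = \left(\left(- \frac{1}{9}\right) 1 \left(1 - \frac{1}{9} + \left(\left(- \frac{1}{9}\right) 1\right)^{2}\right) - 48\right) 369 = \left(- \frac{1 - \frac{1}{9} + \left(- \frac{1}{9}\right)^{2}}{9} - 48\right) 369 = \left(- \frac{1 - \frac{1}{9} + \frac{1}{81}}{9} - 48\right) 369 = \left(\left(- \frac{1}{9}\right) \frac{73}{81} - 48\right) 369 = \left(- \frac{73}{729} - 48\right) 369 = \left(- \frac{35065}{729}\right) 369 = - \frac{1437665}{81}$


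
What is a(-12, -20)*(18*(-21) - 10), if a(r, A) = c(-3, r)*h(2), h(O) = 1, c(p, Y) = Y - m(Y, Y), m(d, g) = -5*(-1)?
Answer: 6596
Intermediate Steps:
m(d, g) = 5
c(p, Y) = -5 + Y (c(p, Y) = Y - 1*5 = Y - 5 = -5 + Y)
a(r, A) = -5 + r (a(r, A) = (-5 + r)*1 = -5 + r)
a(-12, -20)*(18*(-21) - 10) = (-5 - 12)*(18*(-21) - 10) = -17*(-378 - 10) = -17*(-388) = 6596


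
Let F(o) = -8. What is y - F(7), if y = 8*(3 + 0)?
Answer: 32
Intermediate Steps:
y = 24 (y = 8*3 = 24)
y - F(7) = 24 - 1*(-8) = 24 + 8 = 32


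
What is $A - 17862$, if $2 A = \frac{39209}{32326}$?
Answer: $- \frac{1154774815}{64652} \approx -17861.0$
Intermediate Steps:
$A = \frac{39209}{64652}$ ($A = \frac{39209 \cdot \frac{1}{32326}}{2} = \frac{1}{2} \cdot \frac{39209}{32326} = \frac{39209}{64652} \approx 0.60646$)
$A - 17862 = \frac{39209}{64652} - 17862 = - \frac{1154774815}{64652}$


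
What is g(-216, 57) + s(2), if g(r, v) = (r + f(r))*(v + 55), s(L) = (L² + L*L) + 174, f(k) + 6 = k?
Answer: -48874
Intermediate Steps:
f(k) = -6 + k
s(L) = 174 + 2*L² (s(L) = (L² + L²) + 174 = 2*L² + 174 = 174 + 2*L²)
g(r, v) = (-6 + 2*r)*(55 + v) (g(r, v) = (r + (-6 + r))*(v + 55) = (-6 + 2*r)*(55 + v))
g(-216, 57) + s(2) = (-330 + 110*(-216) - 216*57 + 57*(-6 - 216)) + (174 + 2*2²) = (-330 - 23760 - 12312 + 57*(-222)) + (174 + 2*4) = (-330 - 23760 - 12312 - 12654) + (174 + 8) = -49056 + 182 = -48874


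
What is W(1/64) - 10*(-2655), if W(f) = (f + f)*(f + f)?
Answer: 27187201/1024 ≈ 26550.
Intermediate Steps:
W(f) = 4*f² (W(f) = (2*f)*(2*f) = 4*f²)
W(1/64) - 10*(-2655) = 4*(1/64)² - 10*(-2655) = 4*(1/64)² - 1*(-26550) = 4*(1/4096) + 26550 = 1/1024 + 26550 = 27187201/1024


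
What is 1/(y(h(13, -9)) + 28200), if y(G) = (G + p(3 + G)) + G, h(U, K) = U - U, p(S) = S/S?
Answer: 1/28201 ≈ 3.5460e-5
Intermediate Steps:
p(S) = 1
h(U, K) = 0
y(G) = 1 + 2*G (y(G) = (G + 1) + G = (1 + G) + G = 1 + 2*G)
1/(y(h(13, -9)) + 28200) = 1/((1 + 2*0) + 28200) = 1/((1 + 0) + 28200) = 1/(1 + 28200) = 1/28201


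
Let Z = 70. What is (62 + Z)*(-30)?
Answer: -3960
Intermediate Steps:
(62 + Z)*(-30) = (62 + 70)*(-30) = 132*(-30) = -3960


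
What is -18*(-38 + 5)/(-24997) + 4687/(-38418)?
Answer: -139981231/960334746 ≈ -0.14576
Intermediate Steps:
-18*(-38 + 5)/(-24997) + 4687/(-38418) = -18*(-33)*(-1/24997) + 4687*(-1/38418) = 594*(-1/24997) - 4687/38418 = -594/24997 - 4687/38418 = -139981231/960334746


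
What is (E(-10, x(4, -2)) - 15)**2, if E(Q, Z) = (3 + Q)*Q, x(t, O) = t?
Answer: 3025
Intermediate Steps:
E(Q, Z) = Q*(3 + Q)
(E(-10, x(4, -2)) - 15)**2 = (-10*(3 - 10) - 15)**2 = (-10*(-7) - 15)**2 = (70 - 15)**2 = 55**2 = 3025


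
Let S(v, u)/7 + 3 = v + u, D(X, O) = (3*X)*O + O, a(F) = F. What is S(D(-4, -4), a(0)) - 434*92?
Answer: -39641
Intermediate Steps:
D(X, O) = O + 3*O*X (D(X, O) = 3*O*X + O = O + 3*O*X)
S(v, u) = -21 + 7*u + 7*v (S(v, u) = -21 + 7*(v + u) = -21 + 7*(u + v) = -21 + (7*u + 7*v) = -21 + 7*u + 7*v)
S(D(-4, -4), a(0)) - 434*92 = (-21 + 7*0 + 7*(-4*(1 + 3*(-4)))) - 434*92 = (-21 + 0 + 7*(-4*(1 - 12))) - 39928 = (-21 + 0 + 7*(-4*(-11))) - 39928 = (-21 + 0 + 7*44) - 39928 = (-21 + 0 + 308) - 39928 = 287 - 39928 = -39641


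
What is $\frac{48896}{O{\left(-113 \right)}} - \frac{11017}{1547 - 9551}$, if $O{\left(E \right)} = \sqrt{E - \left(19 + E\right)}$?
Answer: $\frac{479}{348} - \frac{48896 i \sqrt{19}}{19} \approx 1.3764 - 11218.0 i$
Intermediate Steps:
$O{\left(E \right)} = i \sqrt{19}$ ($O{\left(E \right)} = \sqrt{-19} = i \sqrt{19}$)
$\frac{48896}{O{\left(-113 \right)}} - \frac{11017}{1547 - 9551} = \frac{48896}{i \sqrt{19}} - \frac{11017}{1547 - 9551} = 48896 \left(- \frac{i \sqrt{19}}{19}\right) - \frac{11017}{1547 - 9551} = - \frac{48896 i \sqrt{19}}{19} - \frac{11017}{-8004} = - \frac{48896 i \sqrt{19}}{19} - - \frac{479}{348} = - \frac{48896 i \sqrt{19}}{19} + \frac{479}{348} = \frac{479}{348} - \frac{48896 i \sqrt{19}}{19}$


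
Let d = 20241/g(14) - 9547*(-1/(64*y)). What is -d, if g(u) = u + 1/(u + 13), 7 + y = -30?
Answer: -1290510263/897472 ≈ -1437.9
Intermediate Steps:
y = -37 (y = -7 - 30 = -37)
g(u) = u + 1/(13 + u)
d = 1290510263/897472 (d = 20241/(((1 + 14² + 13*14)/(13 + 14))) - 9547/((-37*(-64))) = 20241/(((1 + 196 + 182)/27)) - 9547/2368 = 20241/(((1/27)*379)) - 9547*1/2368 = 20241/(379/27) - 9547/2368 = 20241*(27/379) - 9547/2368 = 546507/379 - 9547/2368 = 1290510263/897472 ≈ 1437.9)
-d = -1*1290510263/897472 = -1290510263/897472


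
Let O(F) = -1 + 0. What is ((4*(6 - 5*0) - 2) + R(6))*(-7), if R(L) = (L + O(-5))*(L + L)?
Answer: -574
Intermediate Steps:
O(F) = -1
R(L) = 2*L*(-1 + L) (R(L) = (L - 1)*(L + L) = (-1 + L)*(2*L) = 2*L*(-1 + L))
((4*(6 - 5*0) - 2) + R(6))*(-7) = ((4*(6 - 5*0) - 2) + 2*6*(-1 + 6))*(-7) = ((4*(6 + 0) - 2) + 2*6*5)*(-7) = ((4*6 - 2) + 60)*(-7) = ((24 - 2) + 60)*(-7) = (22 + 60)*(-7) = 82*(-7) = -574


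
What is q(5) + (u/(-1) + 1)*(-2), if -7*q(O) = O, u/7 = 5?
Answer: 471/7 ≈ 67.286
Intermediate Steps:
u = 35 (u = 7*5 = 35)
q(O) = -O/7
q(5) + (u/(-1) + 1)*(-2) = -1/7*5 + (35/(-1) + 1)*(-2) = -5/7 + (-1*35 + 1)*(-2) = -5/7 + (-35 + 1)*(-2) = -5/7 - 34*(-2) = -5/7 + 68 = 471/7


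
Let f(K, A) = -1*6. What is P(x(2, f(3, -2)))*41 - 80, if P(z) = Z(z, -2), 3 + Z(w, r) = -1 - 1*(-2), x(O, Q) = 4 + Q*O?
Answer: -162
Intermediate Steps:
f(K, A) = -6
x(O, Q) = 4 + O*Q
Z(w, r) = -2 (Z(w, r) = -3 + (-1 - 1*(-2)) = -3 + (-1 + 2) = -3 + 1 = -2)
P(z) = -2
P(x(2, f(3, -2)))*41 - 80 = -2*41 - 80 = -82 - 80 = -162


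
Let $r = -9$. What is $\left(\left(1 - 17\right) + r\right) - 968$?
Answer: $-993$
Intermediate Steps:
$\left(\left(1 - 17\right) + r\right) - 968 = \left(\left(1 - 17\right) - 9\right) - 968 = \left(-16 - 9\right) - 968 = -25 - 968 = -993$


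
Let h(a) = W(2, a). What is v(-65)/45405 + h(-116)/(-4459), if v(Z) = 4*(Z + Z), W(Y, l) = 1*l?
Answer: 589660/40492179 ≈ 0.014562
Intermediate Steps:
W(Y, l) = l
v(Z) = 8*Z (v(Z) = 4*(2*Z) = 8*Z)
h(a) = a
v(-65)/45405 + h(-116)/(-4459) = (8*(-65))/45405 - 116/(-4459) = -520*1/45405 - 116*(-1/4459) = -104/9081 + 116/4459 = 589660/40492179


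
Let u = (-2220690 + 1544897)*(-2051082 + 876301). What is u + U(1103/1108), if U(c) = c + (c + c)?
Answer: 879650924180273/1108 ≈ 7.9391e+11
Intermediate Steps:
U(c) = 3*c (U(c) = c + 2*c = 3*c)
u = 793908776333 (u = -675793*(-1174781) = 793908776333)
u + U(1103/1108) = 793908776333 + 3*(1103/1108) = 793908776333 + 3309/1108 = 879650924180273/1108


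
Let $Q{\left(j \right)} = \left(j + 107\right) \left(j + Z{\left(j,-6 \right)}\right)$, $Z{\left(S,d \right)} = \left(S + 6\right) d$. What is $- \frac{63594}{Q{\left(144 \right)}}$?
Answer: $\frac{3533}{10542} \approx 0.33514$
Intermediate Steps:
$Z{\left(S,d \right)} = d \left(6 + S\right)$ ($Z{\left(S,d \right)} = \left(6 + S\right) d = d \left(6 + S\right)$)
$Q{\left(j \right)} = \left(-36 - 5 j\right) \left(107 + j\right)$ ($Q{\left(j \right)} = \left(j + 107\right) \left(j - 6 \left(6 + j\right)\right) = \left(107 + j\right) \left(j - \left(36 + 6 j\right)\right) = \left(107 + j\right) \left(-36 - 5 j\right) = \left(-36 - 5 j\right) \left(107 + j\right)$)
$- \frac{63594}{Q{\left(144 \right)}} = - \frac{63594}{-3852 - 82224 - 5 \cdot 144^{2}} = - \frac{63594}{-3852 - 82224 - 103680} = - \frac{63594}{-189756} = \left(-63594\right) \left(- \frac{1}{189756}\right) = \frac{3533}{10542}$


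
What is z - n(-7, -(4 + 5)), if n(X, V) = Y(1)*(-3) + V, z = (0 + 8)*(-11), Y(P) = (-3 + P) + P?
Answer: -82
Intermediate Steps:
Y(P) = -3 + 2*P
z = -88 (z = 8*(-11) = -88)
n(X, V) = 3 + V (n(X, V) = (-3 + 2*1)*(-3) + V = (-3 + 2)*(-3) + V = -1*(-3) + V = 3 + V)
z - n(-7, -(4 + 5)) = -88 - (3 - (4 + 5)) = -88 - (3 - 1*9) = -88 - (3 - 9) = -88 - 1*(-6) = -88 + 6 = -82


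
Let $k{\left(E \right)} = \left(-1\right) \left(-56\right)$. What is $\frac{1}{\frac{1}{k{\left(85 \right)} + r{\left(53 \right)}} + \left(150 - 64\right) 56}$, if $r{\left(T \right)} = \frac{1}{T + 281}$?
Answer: $\frac{18705}{90083614} \approx 0.00020764$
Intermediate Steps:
$k{\left(E \right)} = 56$
$r{\left(T \right)} = \frac{1}{281 + T}$
$\frac{1}{\frac{1}{k{\left(85 \right)} + r{\left(53 \right)}} + \left(150 - 64\right) 56} = \frac{1}{\frac{1}{56 + \frac{1}{281 + 53}} + \left(150 - 64\right) 56} = \frac{1}{\frac{1}{56 + \frac{1}{334}} + 86 \cdot 56} = \frac{1}{\frac{1}{56 + \frac{1}{334}} + 4816} = \frac{1}{\frac{1}{\frac{18705}{334}} + 4816} = \frac{1}{\frac{334}{18705} + 4816} = \frac{1}{\frac{90083614}{18705}} = \frac{18705}{90083614}$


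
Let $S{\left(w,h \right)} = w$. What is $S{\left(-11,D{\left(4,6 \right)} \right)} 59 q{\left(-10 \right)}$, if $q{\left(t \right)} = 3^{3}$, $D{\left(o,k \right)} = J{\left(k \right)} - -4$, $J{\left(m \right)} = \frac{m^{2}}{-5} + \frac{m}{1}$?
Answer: $-17523$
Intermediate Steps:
$J{\left(m \right)} = m - \frac{m^{2}}{5}$ ($J{\left(m \right)} = m^{2} \left(- \frac{1}{5}\right) + m 1 = - \frac{m^{2}}{5} + m = m - \frac{m^{2}}{5}$)
$D{\left(o,k \right)} = 4 + \frac{k \left(5 - k\right)}{5}$ ($D{\left(o,k \right)} = \frac{k \left(5 - k\right)}{5} - -4 = \frac{k \left(5 - k\right)}{5} + 4 = 4 + \frac{k \left(5 - k\right)}{5}$)
$q{\left(t \right)} = 27$
$S{\left(-11,D{\left(4,6 \right)} \right)} 59 q{\left(-10 \right)} = \left(-11\right) 59 \cdot 27 = \left(-649\right) 27 = -17523$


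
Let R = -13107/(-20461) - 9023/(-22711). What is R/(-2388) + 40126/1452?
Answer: 1855261925531887/67135589975454 ≈ 27.635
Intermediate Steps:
R = 482292680/464689771 (R = -13107*(-1/20461) - 9023*(-1/22711) = 13107/20461 + 9023/22711 = 482292680/464689771 ≈ 1.0379)
R/(-2388) + 40126/1452 = (482292680/464689771)/(-2388) + 40126/1452 = (482292680/464689771)*(-1/2388) + 40126*(1/1452) = -120573170/277419793287 + 20063/726 = 1855261925531887/67135589975454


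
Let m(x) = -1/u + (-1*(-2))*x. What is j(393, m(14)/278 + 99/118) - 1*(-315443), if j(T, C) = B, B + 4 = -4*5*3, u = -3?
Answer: 315379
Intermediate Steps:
B = -64 (B = -4 - 4*5*3 = -4 - 20*3 = -4 - 60 = -64)
m(x) = ⅓ + 2*x (m(x) = -1/(-3) + (-1*(-2))*x = -1*(-⅓) + 2*x = ⅓ + 2*x)
j(T, C) = -64
j(393, m(14)/278 + 99/118) - 1*(-315443) = -64 - 1*(-315443) = -64 + 315443 = 315379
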